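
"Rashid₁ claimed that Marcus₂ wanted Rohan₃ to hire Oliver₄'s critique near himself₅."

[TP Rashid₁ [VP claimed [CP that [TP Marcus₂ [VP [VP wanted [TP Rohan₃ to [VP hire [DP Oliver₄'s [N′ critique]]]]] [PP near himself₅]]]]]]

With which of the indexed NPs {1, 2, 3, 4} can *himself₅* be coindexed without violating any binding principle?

*himself* is an anaphor, so Principle A applies: it must be bound in its binding domain.
Binding domain of *himself₅*: the embedded TP, whose subject is Marcus₂.
*Rashid₁* c-commands the anaphor but is outside its binding domain → cannot satisfy Principle A.
*Marcus₂* c-commands the anaphor within its binding domain → licit binder.
*Rohan₃* does not c-command the anaphor → cannot bind it.
*Oliver₄* does not c-command the anaphor → cannot bind it.

{2}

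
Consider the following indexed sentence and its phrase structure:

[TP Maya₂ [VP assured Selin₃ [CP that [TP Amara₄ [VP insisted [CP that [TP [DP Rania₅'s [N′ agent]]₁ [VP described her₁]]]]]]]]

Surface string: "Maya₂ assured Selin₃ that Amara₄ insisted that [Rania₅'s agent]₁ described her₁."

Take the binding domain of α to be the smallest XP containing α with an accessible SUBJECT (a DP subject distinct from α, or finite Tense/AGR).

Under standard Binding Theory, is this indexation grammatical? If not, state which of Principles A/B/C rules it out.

Principle B

The two coindexed NPs are *[Rania₅'s agent]₁* and *her₁*.
*her₁* is a pronoun. Its binding domain is the embedded TP, whose subject is [Rania₅'s agent]₁.
*[Rania₅'s agent]₁* c-commands it within that domain and carries the same index.
The pronoun is locally bound → Principle B violation.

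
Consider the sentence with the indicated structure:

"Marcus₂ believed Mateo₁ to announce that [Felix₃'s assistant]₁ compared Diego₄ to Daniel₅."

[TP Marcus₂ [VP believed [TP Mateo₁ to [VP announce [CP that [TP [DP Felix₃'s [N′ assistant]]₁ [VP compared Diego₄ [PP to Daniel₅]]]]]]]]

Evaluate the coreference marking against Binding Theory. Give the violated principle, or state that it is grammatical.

The two coindexed NPs are *[Felix₃'s assistant]₁* and *Mateo₁*.
*[Felix₃'s assistant]₁* is an R-expression. Principle C requires it to be free everywhere.
*Mateo₁* c-commands it and carries the same index.
The R-expression is bound → Principle C violation.

Principle C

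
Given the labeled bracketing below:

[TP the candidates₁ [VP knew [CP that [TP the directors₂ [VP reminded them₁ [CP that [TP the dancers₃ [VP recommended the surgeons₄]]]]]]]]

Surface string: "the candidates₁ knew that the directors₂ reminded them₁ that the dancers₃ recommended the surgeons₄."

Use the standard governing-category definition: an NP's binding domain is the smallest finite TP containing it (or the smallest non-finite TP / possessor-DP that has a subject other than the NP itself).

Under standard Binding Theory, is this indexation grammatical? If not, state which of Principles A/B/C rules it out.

The two coindexed NPs are *the candidates₁* and *them₁*.
*them₁* is a pronoun; its binding domain is the embedded TP, whose subject is the directors₂. Within that domain it is c-commanded only by *the directors₂*, which carries a different index — the pronoun is free locally, so Principle B holds.
*the candidates₁* is an R-expression; *them₁* does not c-command it, and no other NP shares its index, so Principle C is satisfied.
All principles are respected.

grammatical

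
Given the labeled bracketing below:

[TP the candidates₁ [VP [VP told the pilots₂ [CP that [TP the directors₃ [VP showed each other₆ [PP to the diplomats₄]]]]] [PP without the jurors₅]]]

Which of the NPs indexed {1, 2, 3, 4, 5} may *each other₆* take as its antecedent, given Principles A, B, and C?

{3}

*each other* is an anaphor, so Principle A applies: it must be bound in its binding domain.
Binding domain of *each other₆*: the embedded TP, whose subject is the directors₃.
*the candidates₁* c-commands the anaphor but is outside its binding domain → cannot satisfy Principle A.
*the pilots₂* c-commands the anaphor but is outside its binding domain → cannot satisfy Principle A.
*the directors₃* c-commands the anaphor within its binding domain → licit binder.
*the diplomats₄* does not c-command the anaphor → cannot bind it.
*the jurors₅* does not c-command the anaphor → cannot bind it.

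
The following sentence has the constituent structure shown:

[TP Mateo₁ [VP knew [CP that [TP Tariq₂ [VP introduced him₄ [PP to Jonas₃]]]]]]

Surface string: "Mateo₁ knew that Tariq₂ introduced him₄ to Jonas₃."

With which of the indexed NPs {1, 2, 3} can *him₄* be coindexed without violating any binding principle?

{1}

*him* is a pronoun, so Principle B applies: it must be free in its binding domain.
Binding domain of *him₄*: the embedded TP, whose subject is Tariq₂.
*Mateo₁* c-commands the pronoun but from outside its binding domain, and is not c-commanded by it → coindexation permitted.
*Tariq₂* c-commands the pronoun within its binding domain → coindexation would violate Principle B.
*Jonas₃*: the pronoun c-commands this R-expression → coindexation would violate Principle C on *Jonas₃*.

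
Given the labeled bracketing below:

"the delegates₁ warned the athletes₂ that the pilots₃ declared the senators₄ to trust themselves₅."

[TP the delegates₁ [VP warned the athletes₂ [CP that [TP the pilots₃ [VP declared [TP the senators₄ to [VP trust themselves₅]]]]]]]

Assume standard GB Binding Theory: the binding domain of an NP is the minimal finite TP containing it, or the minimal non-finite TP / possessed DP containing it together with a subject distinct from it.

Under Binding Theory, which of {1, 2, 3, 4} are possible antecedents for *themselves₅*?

{4}

*themselves* is an anaphor, so Principle A applies: it must be bound in its binding domain.
Binding domain of *themselves₅*: the embedded TP, whose subject is the senators₄.
*the delegates₁* c-commands the anaphor but is outside its binding domain → cannot satisfy Principle A.
*the athletes₂* c-commands the anaphor but is outside its binding domain → cannot satisfy Principle A.
*the pilots₃* c-commands the anaphor but is outside its binding domain → cannot satisfy Principle A.
*the senators₄* c-commands the anaphor within its binding domain → licit binder.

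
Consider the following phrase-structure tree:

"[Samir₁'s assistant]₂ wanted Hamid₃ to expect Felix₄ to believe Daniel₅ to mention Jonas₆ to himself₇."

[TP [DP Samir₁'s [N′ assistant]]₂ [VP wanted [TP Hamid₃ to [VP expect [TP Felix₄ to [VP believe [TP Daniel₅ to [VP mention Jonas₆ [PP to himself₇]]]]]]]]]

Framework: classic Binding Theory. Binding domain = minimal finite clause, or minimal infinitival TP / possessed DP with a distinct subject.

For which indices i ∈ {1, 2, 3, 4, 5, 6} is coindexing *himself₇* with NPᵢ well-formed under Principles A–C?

*himself* is an anaphor, so Principle A applies: it must be bound in its binding domain.
Binding domain of *himself₇*: the embedded TP, whose subject is Daniel₅.
*Samir₁* does not c-command the anaphor → cannot bind it.
*[Samir₁'s assistant]₂* c-commands the anaphor but is outside its binding domain → cannot satisfy Principle A.
*Hamid₃* c-commands the anaphor but is outside its binding domain → cannot satisfy Principle A.
*Felix₄* c-commands the anaphor but is outside its binding domain → cannot satisfy Principle A.
*Daniel₅* c-commands the anaphor within its binding domain → licit binder.
*Jonas₆* c-commands the anaphor within its binding domain → licit binder.

{5, 6}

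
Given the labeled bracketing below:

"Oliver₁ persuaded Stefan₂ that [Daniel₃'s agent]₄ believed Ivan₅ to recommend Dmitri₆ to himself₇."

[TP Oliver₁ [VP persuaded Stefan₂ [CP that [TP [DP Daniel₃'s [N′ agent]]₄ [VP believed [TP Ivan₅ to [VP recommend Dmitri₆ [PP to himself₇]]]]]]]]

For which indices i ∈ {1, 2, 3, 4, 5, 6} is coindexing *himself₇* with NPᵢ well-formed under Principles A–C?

*himself* is an anaphor, so Principle A applies: it must be bound in its binding domain.
Binding domain of *himself₇*: the embedded TP, whose subject is Ivan₅.
*Oliver₁* c-commands the anaphor but is outside its binding domain → cannot satisfy Principle A.
*Stefan₂* c-commands the anaphor but is outside its binding domain → cannot satisfy Principle A.
*Daniel₃* does not c-command the anaphor → cannot bind it.
*[Daniel₃'s agent]₄* c-commands the anaphor but is outside its binding domain → cannot satisfy Principle A.
*Ivan₅* c-commands the anaphor within its binding domain → licit binder.
*Dmitri₆* c-commands the anaphor within its binding domain → licit binder.

{5, 6}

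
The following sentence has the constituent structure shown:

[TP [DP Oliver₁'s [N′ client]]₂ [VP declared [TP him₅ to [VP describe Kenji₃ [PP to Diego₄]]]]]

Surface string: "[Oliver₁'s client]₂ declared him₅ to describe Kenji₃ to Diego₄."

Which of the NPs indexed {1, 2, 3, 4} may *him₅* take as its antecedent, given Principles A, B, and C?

{1}

*him* is a pronoun, so Principle B applies: it must be free in its binding domain.
Binding domain of *him₅*: the matrix TP, whose subject is [Oliver₁'s client]₂.
*Oliver₁* and the pronoun do not c-command one another → neither Principle B nor Principle C is at stake; coindexation permitted.
*[Oliver₁'s client]₂* c-commands the pronoun within its binding domain → coindexation would violate Principle B.
*Kenji₃*: the pronoun c-commands this R-expression → coindexation would violate Principle C on *Kenji₃*.
*Diego₄*: the pronoun c-commands this R-expression → coindexation would violate Principle C on *Diego₄*.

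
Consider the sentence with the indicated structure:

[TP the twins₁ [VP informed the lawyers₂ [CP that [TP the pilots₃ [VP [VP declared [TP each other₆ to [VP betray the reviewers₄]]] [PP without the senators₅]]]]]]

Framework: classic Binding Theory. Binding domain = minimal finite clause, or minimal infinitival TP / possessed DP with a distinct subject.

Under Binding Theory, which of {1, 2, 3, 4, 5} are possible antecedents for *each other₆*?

*each other* is an anaphor, so Principle A applies: it must be bound in its binding domain.
Binding domain of *each other₆*: the embedded TP, whose subject is the pilots₃.
*the twins₁* c-commands the anaphor but is outside its binding domain → cannot satisfy Principle A.
*the lawyers₂* c-commands the anaphor but is outside its binding domain → cannot satisfy Principle A.
*the pilots₃* c-commands the anaphor within its binding domain → licit binder.
*the reviewers₄* does not c-command the anaphor → cannot bind it.
*the senators₅* does not c-command the anaphor → cannot bind it.

{3}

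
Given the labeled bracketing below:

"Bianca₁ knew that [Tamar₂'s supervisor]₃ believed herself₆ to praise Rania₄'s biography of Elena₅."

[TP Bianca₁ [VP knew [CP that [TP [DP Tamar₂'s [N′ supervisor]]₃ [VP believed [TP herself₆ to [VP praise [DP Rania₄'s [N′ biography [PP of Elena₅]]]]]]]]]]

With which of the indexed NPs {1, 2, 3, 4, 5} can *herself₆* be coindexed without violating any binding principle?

*herself* is an anaphor, so Principle A applies: it must be bound in its binding domain.
Binding domain of *herself₆*: the embedded TP, whose subject is [Tamar₂'s supervisor]₃.
*Bianca₁* c-commands the anaphor but is outside its binding domain → cannot satisfy Principle A.
*Tamar₂* does not c-command the anaphor → cannot bind it.
*[Tamar₂'s supervisor]₃* c-commands the anaphor within its binding domain → licit binder.
*Rania₄* does not c-command the anaphor → cannot bind it.
*Elena₅* does not c-command the anaphor → cannot bind it.

{3}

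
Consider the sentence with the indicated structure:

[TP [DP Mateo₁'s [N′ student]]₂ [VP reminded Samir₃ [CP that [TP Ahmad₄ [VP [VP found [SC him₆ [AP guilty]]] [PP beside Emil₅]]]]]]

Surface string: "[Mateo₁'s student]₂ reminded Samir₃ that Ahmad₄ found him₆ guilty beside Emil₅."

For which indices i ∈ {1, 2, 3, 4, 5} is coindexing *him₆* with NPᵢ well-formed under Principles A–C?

{1, 2, 3, 5}

*him* is a pronoun, so Principle B applies: it must be free in its binding domain.
Binding domain of *him₆*: the embedded TP, whose subject is Ahmad₄.
*Mateo₁* and the pronoun do not c-command one another → neither Principle B nor Principle C is at stake; coindexation permitted.
*[Mateo₁'s student]₂* c-commands the pronoun but from outside its binding domain, and is not c-commanded by it → coindexation permitted.
*Samir₃* c-commands the pronoun but from outside its binding domain, and is not c-commanded by it → coindexation permitted.
*Ahmad₄* c-commands the pronoun within its binding domain → coindexation would violate Principle B.
*Emil₅* and the pronoun do not c-command one another → neither Principle B nor Principle C is at stake; coindexation permitted.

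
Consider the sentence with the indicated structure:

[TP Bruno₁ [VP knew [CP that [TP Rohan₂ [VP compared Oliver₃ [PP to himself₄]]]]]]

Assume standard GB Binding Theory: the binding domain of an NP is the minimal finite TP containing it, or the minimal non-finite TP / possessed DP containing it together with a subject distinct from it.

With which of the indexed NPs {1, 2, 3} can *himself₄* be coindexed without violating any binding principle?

{2, 3}

*himself* is an anaphor, so Principle A applies: it must be bound in its binding domain.
Binding domain of *himself₄*: the embedded TP, whose subject is Rohan₂.
*Bruno₁* c-commands the anaphor but is outside its binding domain → cannot satisfy Principle A.
*Rohan₂* c-commands the anaphor within its binding domain → licit binder.
*Oliver₃* c-commands the anaphor within its binding domain → licit binder.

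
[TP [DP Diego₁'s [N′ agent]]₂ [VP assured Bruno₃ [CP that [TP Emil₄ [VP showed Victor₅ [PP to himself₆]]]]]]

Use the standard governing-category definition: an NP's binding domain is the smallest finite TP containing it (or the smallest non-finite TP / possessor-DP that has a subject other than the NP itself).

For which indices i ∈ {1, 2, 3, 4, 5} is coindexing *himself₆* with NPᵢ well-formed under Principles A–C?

{4, 5}

*himself* is an anaphor, so Principle A applies: it must be bound in its binding domain.
Binding domain of *himself₆*: the embedded TP, whose subject is Emil₄.
*Diego₁* does not c-command the anaphor → cannot bind it.
*[Diego₁'s agent]₂* c-commands the anaphor but is outside its binding domain → cannot satisfy Principle A.
*Bruno₃* c-commands the anaphor but is outside its binding domain → cannot satisfy Principle A.
*Emil₄* c-commands the anaphor within its binding domain → licit binder.
*Victor₅* c-commands the anaphor within its binding domain → licit binder.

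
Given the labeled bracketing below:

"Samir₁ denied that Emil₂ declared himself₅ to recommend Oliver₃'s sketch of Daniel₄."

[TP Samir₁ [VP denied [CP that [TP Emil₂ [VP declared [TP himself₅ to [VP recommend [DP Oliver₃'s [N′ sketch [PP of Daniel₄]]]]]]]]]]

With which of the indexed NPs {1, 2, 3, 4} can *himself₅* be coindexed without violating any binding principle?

{2}

*himself* is an anaphor, so Principle A applies: it must be bound in its binding domain.
Binding domain of *himself₅*: the embedded TP, whose subject is Emil₂.
*Samir₁* c-commands the anaphor but is outside its binding domain → cannot satisfy Principle A.
*Emil₂* c-commands the anaphor within its binding domain → licit binder.
*Oliver₃* does not c-command the anaphor → cannot bind it.
*Daniel₄* does not c-command the anaphor → cannot bind it.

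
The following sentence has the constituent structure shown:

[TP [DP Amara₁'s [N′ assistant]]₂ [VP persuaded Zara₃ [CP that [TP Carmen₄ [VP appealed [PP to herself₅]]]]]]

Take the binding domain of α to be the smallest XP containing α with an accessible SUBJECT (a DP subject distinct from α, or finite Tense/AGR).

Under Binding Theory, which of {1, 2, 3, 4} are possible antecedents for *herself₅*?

{4}

*herself* is an anaphor, so Principle A applies: it must be bound in its binding domain.
Binding domain of *herself₅*: the embedded TP, whose subject is Carmen₄.
*Amara₁* does not c-command the anaphor → cannot bind it.
*[Amara₁'s assistant]₂* c-commands the anaphor but is outside its binding domain → cannot satisfy Principle A.
*Zara₃* c-commands the anaphor but is outside its binding domain → cannot satisfy Principle A.
*Carmen₄* c-commands the anaphor within its binding domain → licit binder.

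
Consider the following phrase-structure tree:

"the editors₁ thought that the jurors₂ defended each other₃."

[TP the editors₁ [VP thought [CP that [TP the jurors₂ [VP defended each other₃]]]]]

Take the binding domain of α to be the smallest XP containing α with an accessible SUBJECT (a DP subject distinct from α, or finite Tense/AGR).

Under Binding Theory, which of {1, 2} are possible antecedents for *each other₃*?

*each other* is an anaphor, so Principle A applies: it must be bound in its binding domain.
Binding domain of *each other₃*: the embedded TP, whose subject is the jurors₂.
*the editors₁* c-commands the anaphor but is outside its binding domain → cannot satisfy Principle A.
*the jurors₂* c-commands the anaphor within its binding domain → licit binder.

{2}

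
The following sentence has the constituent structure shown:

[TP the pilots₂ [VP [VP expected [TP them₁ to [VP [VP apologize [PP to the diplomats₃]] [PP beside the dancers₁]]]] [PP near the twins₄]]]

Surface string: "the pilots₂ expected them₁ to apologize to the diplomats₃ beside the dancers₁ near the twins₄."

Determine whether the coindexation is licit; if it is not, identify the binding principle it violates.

The two coindexed NPs are *them₁* and *the dancers₁*.
*the dancers₁* is an R-expression. Principle C requires it to be free everywhere.
*them₁* c-commands it and carries the same index.
The R-expression is bound → Principle C violation.

Principle C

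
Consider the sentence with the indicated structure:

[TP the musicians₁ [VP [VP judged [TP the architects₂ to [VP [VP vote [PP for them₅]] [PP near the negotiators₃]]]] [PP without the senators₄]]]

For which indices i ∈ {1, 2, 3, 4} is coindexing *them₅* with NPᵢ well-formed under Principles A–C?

*them* is a pronoun, so Principle B applies: it must be free in its binding domain.
Binding domain of *them₅*: the embedded TP, whose subject is the architects₂.
*the musicians₁* c-commands the pronoun but from outside its binding domain, and is not c-commanded by it → coindexation permitted.
*the architects₂* c-commands the pronoun within its binding domain → coindexation would violate Principle B.
*the negotiators₃* and the pronoun do not c-command one another → neither Principle B nor Principle C is at stake; coindexation permitted.
*the senators₄* and the pronoun do not c-command one another → neither Principle B nor Principle C is at stake; coindexation permitted.

{1, 3, 4}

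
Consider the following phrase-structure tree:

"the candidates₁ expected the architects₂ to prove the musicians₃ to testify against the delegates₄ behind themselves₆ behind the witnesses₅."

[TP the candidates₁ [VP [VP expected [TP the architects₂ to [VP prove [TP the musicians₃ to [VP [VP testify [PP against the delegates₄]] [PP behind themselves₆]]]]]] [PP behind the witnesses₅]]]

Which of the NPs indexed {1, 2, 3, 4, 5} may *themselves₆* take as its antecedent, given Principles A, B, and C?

{3}

*themselves* is an anaphor, so Principle A applies: it must be bound in its binding domain.
Binding domain of *themselves₆*: the embedded TP, whose subject is the musicians₃.
*the candidates₁* c-commands the anaphor but is outside its binding domain → cannot satisfy Principle A.
*the architects₂* c-commands the anaphor but is outside its binding domain → cannot satisfy Principle A.
*the musicians₃* c-commands the anaphor within its binding domain → licit binder.
*the delegates₄* does not c-command the anaphor → cannot bind it.
*the witnesses₅* does not c-command the anaphor → cannot bind it.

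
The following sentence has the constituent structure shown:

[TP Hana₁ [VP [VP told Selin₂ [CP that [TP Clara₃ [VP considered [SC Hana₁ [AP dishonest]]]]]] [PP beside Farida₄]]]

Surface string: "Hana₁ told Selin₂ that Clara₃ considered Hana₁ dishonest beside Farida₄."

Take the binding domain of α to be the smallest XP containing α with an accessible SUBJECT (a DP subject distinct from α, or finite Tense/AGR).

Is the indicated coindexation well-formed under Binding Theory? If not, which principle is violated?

The two coindexed NPs are *Hana₁* (the higher occurrence) and *Hana₁* (the lower occurrence).
*Hana₁* (the lower occurrence) is an R-expression. Principle C requires it to be free everywhere.
*Hana₁* (the higher occurrence) c-commands it and carries the same index.
The R-expression is bound → Principle C violation.

Principle C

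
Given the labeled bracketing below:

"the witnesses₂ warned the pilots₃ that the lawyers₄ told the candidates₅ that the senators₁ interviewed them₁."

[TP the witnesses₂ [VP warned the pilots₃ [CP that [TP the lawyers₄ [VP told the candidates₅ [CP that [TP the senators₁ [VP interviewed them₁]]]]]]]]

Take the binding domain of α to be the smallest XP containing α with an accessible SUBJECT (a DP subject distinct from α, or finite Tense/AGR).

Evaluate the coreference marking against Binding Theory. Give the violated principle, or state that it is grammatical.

The two coindexed NPs are *the senators₁* and *them₁*.
*them₁* is a pronoun. Its binding domain is the embedded TP, whose subject is the senators₁.
*the senators₁* c-commands it within that domain and carries the same index.
The pronoun is locally bound → Principle B violation.

Principle B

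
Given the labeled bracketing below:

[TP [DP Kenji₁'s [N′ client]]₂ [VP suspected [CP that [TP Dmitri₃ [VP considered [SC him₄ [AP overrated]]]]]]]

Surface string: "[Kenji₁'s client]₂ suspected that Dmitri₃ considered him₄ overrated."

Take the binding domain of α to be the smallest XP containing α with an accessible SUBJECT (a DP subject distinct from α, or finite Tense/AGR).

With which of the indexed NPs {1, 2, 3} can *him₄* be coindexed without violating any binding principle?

*him* is a pronoun, so Principle B applies: it must be free in its binding domain.
Binding domain of *him₄*: the embedded TP, whose subject is Dmitri₃.
*Kenji₁* and the pronoun do not c-command one another → neither Principle B nor Principle C is at stake; coindexation permitted.
*[Kenji₁'s client]₂* c-commands the pronoun but from outside its binding domain, and is not c-commanded by it → coindexation permitted.
*Dmitri₃* c-commands the pronoun within its binding domain → coindexation would violate Principle B.

{1, 2}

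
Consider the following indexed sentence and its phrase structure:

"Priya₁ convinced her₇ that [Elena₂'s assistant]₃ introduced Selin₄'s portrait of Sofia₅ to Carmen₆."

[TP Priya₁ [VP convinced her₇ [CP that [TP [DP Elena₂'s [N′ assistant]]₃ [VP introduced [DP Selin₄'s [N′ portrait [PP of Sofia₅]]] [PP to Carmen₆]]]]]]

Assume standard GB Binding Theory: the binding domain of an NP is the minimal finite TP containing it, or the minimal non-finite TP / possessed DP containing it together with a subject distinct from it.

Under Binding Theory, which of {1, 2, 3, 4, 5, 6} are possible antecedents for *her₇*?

*her* is a pronoun, so Principle B applies: it must be free in its binding domain.
Binding domain of *her₇*: the matrix TP, whose subject is Priya₁.
*Priya₁* c-commands the pronoun within its binding domain → coindexation would violate Principle B.
*Elena₂*: the pronoun c-commands this R-expression → coindexation would violate Principle C on *Elena₂*.
*[Elena₂'s assistant]₃*: the pronoun c-commands this R-expression → coindexation would violate Principle C on *[Elena₂'s assistant]₃*.
*Selin₄*: the pronoun c-commands this R-expression → coindexation would violate Principle C on *Selin₄*.
*Sofia₅*: the pronoun c-commands this R-expression → coindexation would violate Principle C on *Sofia₅*.
*Carmen₆*: the pronoun c-commands this R-expression → coindexation would violate Principle C on *Carmen₆*.

none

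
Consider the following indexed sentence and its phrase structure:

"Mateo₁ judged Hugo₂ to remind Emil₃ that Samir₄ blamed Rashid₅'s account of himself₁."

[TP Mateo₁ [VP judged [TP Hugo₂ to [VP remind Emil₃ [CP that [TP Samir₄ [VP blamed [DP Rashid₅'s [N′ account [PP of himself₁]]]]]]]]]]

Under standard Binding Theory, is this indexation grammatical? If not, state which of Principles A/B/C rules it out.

Principle A

The two coindexed NPs are *Mateo₁* and *himself₁*.
*himself₁* is an anaphor. Principle A requires it to be bound within its binding domain — the possessed DP, whose subject is Rashid₅.
Within that domain it is c-commanded by *Rashid₅*, which does not share its index.
*Mateo₁* does c-command the anaphor, but from outside its binding domain.
The anaphor is unbound in its domain → Principle A violation.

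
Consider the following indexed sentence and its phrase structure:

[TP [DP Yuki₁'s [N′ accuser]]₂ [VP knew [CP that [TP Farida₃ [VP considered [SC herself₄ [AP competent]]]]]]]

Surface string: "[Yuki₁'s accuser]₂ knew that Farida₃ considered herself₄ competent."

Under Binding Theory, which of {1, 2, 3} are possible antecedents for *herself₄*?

*herself* is an anaphor, so Principle A applies: it must be bound in its binding domain.
Binding domain of *herself₄*: the embedded TP, whose subject is Farida₃.
*Yuki₁* does not c-command the anaphor → cannot bind it.
*[Yuki₁'s accuser]₂* c-commands the anaphor but is outside its binding domain → cannot satisfy Principle A.
*Farida₃* c-commands the anaphor within its binding domain → licit binder.

{3}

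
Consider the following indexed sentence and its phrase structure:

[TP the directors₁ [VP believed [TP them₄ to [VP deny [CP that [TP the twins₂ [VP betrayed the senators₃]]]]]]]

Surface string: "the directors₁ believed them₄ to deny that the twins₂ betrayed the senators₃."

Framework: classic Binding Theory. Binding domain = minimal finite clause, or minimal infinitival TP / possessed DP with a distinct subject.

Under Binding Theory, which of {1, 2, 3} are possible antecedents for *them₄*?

*them* is a pronoun, so Principle B applies: it must be free in its binding domain.
Binding domain of *them₄*: the matrix TP, whose subject is the directors₁.
*the directors₁* c-commands the pronoun within its binding domain → coindexation would violate Principle B.
*the twins₂*: the pronoun c-commands this R-expression → coindexation would violate Principle C on *the twins₂*.
*the senators₃*: the pronoun c-commands this R-expression → coindexation would violate Principle C on *the senators₃*.

none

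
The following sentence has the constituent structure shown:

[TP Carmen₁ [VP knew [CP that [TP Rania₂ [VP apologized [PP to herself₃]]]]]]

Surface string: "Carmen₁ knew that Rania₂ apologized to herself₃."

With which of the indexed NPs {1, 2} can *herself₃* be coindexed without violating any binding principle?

*herself* is an anaphor, so Principle A applies: it must be bound in its binding domain.
Binding domain of *herself₃*: the embedded TP, whose subject is Rania₂.
*Carmen₁* c-commands the anaphor but is outside its binding domain → cannot satisfy Principle A.
*Rania₂* c-commands the anaphor within its binding domain → licit binder.

{2}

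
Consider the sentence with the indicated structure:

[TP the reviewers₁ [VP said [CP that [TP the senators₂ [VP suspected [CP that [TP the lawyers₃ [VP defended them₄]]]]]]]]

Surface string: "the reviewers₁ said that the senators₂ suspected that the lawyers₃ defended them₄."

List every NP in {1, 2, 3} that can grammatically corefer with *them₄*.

*them* is a pronoun, so Principle B applies: it must be free in its binding domain.
Binding domain of *them₄*: the embedded TP, whose subject is the lawyers₃.
*the reviewers₁* c-commands the pronoun but from outside its binding domain, and is not c-commanded by it → coindexation permitted.
*the senators₂* c-commands the pronoun but from outside its binding domain, and is not c-commanded by it → coindexation permitted.
*the lawyers₃* c-commands the pronoun within its binding domain → coindexation would violate Principle B.

{1, 2}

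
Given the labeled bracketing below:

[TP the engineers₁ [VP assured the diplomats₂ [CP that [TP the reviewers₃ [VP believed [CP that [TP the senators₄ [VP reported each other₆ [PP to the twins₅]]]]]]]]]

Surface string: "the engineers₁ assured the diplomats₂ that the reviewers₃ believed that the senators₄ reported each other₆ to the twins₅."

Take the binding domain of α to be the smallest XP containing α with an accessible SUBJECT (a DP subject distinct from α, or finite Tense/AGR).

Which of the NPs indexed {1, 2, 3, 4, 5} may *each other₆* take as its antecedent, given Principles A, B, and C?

*each other* is an anaphor, so Principle A applies: it must be bound in its binding domain.
Binding domain of *each other₆*: the embedded TP, whose subject is the senators₄.
*the engineers₁* c-commands the anaphor but is outside its binding domain → cannot satisfy Principle A.
*the diplomats₂* c-commands the anaphor but is outside its binding domain → cannot satisfy Principle A.
*the reviewers₃* c-commands the anaphor but is outside its binding domain → cannot satisfy Principle A.
*the senators₄* c-commands the anaphor within its binding domain → licit binder.
*the twins₅* does not c-command the anaphor → cannot bind it.

{4}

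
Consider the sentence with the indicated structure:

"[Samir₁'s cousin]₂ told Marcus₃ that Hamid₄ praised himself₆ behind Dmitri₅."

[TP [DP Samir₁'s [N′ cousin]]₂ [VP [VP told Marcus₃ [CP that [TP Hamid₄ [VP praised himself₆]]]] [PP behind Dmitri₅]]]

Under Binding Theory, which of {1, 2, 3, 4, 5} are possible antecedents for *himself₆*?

*himself* is an anaphor, so Principle A applies: it must be bound in its binding domain.
Binding domain of *himself₆*: the embedded TP, whose subject is Hamid₄.
*Samir₁* does not c-command the anaphor → cannot bind it.
*[Samir₁'s cousin]₂* c-commands the anaphor but is outside its binding domain → cannot satisfy Principle A.
*Marcus₃* c-commands the anaphor but is outside its binding domain → cannot satisfy Principle A.
*Hamid₄* c-commands the anaphor within its binding domain → licit binder.
*Dmitri₅* does not c-command the anaphor → cannot bind it.

{4}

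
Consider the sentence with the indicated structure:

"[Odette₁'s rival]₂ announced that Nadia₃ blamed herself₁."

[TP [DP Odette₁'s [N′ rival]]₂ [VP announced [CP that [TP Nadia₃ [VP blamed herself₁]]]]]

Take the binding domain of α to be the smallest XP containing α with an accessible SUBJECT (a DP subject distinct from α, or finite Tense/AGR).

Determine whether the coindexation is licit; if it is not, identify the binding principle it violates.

The two coindexed NPs are *Odette₁* and *herself₁*.
*herself₁* is an anaphor. Principle A requires it to be bound within its binding domain — the embedded TP, whose subject is Nadia₃.
Within that domain it is c-commanded by *Nadia₃*, which does not share its index.
*Odette₁* does not c-command the anaphor at all.
The anaphor is unbound in its domain → Principle A violation.

Principle A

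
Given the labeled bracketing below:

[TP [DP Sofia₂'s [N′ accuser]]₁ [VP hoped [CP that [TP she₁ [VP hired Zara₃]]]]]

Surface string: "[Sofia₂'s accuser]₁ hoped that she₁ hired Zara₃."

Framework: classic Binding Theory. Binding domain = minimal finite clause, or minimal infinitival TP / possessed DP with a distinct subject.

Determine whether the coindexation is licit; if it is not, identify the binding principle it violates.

The two coindexed NPs are *[Sofia₂'s accuser]₁* and *she₁*.
*she₁* is a pronoun; nothing c-commands it within its binding domain (the embedded TP.), so Principle B holds trivially.
*[Sofia₂'s accuser]₁* is an R-expression; *she₁* does not c-command it, and no other NP shares its index, so Principle C is satisfied.
All principles are respected.

grammatical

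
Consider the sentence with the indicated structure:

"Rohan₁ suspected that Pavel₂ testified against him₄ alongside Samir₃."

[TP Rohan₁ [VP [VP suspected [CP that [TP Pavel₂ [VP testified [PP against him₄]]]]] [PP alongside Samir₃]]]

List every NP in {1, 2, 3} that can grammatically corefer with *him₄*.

*him* is a pronoun, so Principle B applies: it must be free in its binding domain.
Binding domain of *him₄*: the embedded TP, whose subject is Pavel₂.
*Rohan₁* c-commands the pronoun but from outside its binding domain, and is not c-commanded by it → coindexation permitted.
*Pavel₂* c-commands the pronoun within its binding domain → coindexation would violate Principle B.
*Samir₃* and the pronoun do not c-command one another → neither Principle B nor Principle C is at stake; coindexation permitted.

{1, 3}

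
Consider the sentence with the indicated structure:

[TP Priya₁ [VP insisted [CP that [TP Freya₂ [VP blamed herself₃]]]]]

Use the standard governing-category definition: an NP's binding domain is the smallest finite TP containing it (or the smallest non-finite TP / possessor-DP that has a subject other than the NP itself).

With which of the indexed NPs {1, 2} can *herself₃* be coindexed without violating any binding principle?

{2}

*herself* is an anaphor, so Principle A applies: it must be bound in its binding domain.
Binding domain of *herself₃*: the embedded TP, whose subject is Freya₂.
*Priya₁* c-commands the anaphor but is outside its binding domain → cannot satisfy Principle A.
*Freya₂* c-commands the anaphor within its binding domain → licit binder.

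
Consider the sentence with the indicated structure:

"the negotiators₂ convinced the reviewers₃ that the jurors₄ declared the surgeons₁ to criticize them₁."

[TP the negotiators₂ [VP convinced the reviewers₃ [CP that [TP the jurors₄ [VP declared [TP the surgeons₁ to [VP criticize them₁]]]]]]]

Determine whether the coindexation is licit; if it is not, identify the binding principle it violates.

The two coindexed NPs are *the surgeons₁* and *them₁*.
*them₁* is a pronoun. Its binding domain is the embedded TP, whose subject is the surgeons₁.
*the surgeons₁* c-commands it within that domain and carries the same index.
The pronoun is locally bound → Principle B violation.

Principle B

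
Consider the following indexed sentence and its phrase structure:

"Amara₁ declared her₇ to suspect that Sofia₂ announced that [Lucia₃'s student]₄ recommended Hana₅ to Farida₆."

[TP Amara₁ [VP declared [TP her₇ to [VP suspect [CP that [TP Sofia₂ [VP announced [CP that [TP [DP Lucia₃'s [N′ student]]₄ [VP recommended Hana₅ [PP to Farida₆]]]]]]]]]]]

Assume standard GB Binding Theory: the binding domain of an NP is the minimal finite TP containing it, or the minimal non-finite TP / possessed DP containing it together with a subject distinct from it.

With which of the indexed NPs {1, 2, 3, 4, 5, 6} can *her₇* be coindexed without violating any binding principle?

none

*her* is a pronoun, so Principle B applies: it must be free in its binding domain.
Binding domain of *her₇*: the matrix TP, whose subject is Amara₁.
*Amara₁* c-commands the pronoun within its binding domain → coindexation would violate Principle B.
*Sofia₂*: the pronoun c-commands this R-expression → coindexation would violate Principle C on *Sofia₂*.
*Lucia₃*: the pronoun c-commands this R-expression → coindexation would violate Principle C on *Lucia₃*.
*[Lucia₃'s student]₄*: the pronoun c-commands this R-expression → coindexation would violate Principle C on *[Lucia₃'s student]₄*.
*Hana₅*: the pronoun c-commands this R-expression → coindexation would violate Principle C on *Hana₅*.
*Farida₆*: the pronoun c-commands this R-expression → coindexation would violate Principle C on *Farida₆*.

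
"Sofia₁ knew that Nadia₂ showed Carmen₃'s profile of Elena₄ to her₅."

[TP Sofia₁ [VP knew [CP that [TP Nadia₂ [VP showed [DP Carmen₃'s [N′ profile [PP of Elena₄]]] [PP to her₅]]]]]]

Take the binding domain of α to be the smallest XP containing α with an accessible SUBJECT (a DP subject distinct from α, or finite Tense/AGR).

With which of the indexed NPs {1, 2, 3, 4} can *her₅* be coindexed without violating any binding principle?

{1, 3, 4}

*her* is a pronoun, so Principle B applies: it must be free in its binding domain.
Binding domain of *her₅*: the embedded TP, whose subject is Nadia₂.
*Sofia₁* c-commands the pronoun but from outside its binding domain, and is not c-commanded by it → coindexation permitted.
*Nadia₂* c-commands the pronoun within its binding domain → coindexation would violate Principle B.
*Carmen₃* and the pronoun do not c-command one another → neither Principle B nor Principle C is at stake; coindexation permitted.
*Elena₄* and the pronoun do not c-command one another → neither Principle B nor Principle C is at stake; coindexation permitted.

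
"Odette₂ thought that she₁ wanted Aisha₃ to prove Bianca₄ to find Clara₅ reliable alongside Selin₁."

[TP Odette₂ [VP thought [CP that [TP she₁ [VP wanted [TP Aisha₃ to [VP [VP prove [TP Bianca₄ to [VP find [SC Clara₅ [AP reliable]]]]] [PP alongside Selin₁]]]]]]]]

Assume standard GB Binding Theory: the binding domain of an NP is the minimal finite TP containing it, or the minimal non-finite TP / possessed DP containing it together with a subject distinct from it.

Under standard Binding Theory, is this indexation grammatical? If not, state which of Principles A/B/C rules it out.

Principle C

The two coindexed NPs are *she₁* and *Selin₁*.
*Selin₁* is an R-expression. Principle C requires it to be free everywhere.
*she₁* c-commands it and carries the same index.
The R-expression is bound → Principle C violation.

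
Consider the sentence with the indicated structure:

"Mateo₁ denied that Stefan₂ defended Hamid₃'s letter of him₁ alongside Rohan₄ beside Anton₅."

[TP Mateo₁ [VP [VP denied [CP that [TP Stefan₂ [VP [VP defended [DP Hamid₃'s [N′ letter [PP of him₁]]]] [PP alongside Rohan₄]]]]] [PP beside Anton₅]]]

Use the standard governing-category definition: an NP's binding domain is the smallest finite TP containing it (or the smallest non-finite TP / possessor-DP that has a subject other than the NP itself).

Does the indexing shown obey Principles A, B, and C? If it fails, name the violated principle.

grammatical

The two coindexed NPs are *Mateo₁* and *him₁*.
*him₁* is a pronoun; its binding domain is the possessed DP, whose subject is Hamid₃. Within that domain it is c-commanded only by *Hamid₃*, which carries a different index — the pronoun is free locally, so Principle B holds.
*Mateo₁* is an R-expression; *him₁* does not c-command it, and no other NP shares its index, so Principle C is satisfied.
All principles are respected.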